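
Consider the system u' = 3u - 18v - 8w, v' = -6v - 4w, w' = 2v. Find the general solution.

Coefficient matrix A = [[3, -18, -8], [0, -6, -4], [0, 2, 0]].
det(A - λI) = 0 gives eigenvalues λ = 3, -2, -4.
For λ=3: eigenvector (1,0,0).
For λ=-2: eigenvector (-2,-1,1).
For λ=-4: eigenvector (-4,-2,1).
General solution: c_1e^(3t)(1,0,0) + c_2e^(-2t)(-2,-1,1) + c_3e^(-4t)(-4,-2,1).

u(t) = c_1e^(3t) - 2c_2e^(-2t) - 4c_3e^(-4t), v(t) = -c_2e^(-2t) - 2c_3e^(-4t), w(t) = c_2e^(-2t) + c_3e^(-4t)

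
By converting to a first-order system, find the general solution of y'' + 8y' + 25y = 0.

y(t) = K_1e^(-4t)cos(3t) + K_2e^(-4t)sin(3t)

Let x_1 = y, x_2 = y'. Then x_1' = x_2 and x_2' = -25x_1 - 8x_2.
A = [[0,1],[-25,-8]]; det(A-λI) = λ^2 + 8λ + 25.
Eigenvalues λ = -4 ± 3i.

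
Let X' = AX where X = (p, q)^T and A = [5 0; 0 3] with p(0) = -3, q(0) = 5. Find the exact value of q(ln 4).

A = [[5,0],[0,3]]; eigenvalues λ = 3, 5.
Eigenvectors: (0,1) for λ=3, (-1,0) for λ=5.
From the initial condition, c_1 = 5, c_2 = 3.
q(ln 4) = (5)(4^3)(1) + (3)(4^5)(0) = 320.

320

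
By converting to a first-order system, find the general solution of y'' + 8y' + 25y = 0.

y(t) = C_1e^(-4t)cos(3t) + C_2e^(-4t)sin(3t)

Let x_1 = y, x_2 = y'. Then x_1' = x_2 and x_2' = -25x_1 - 8x_2.
A = [[0,1],[-25,-8]]; det(A-λI) = λ^2 + 8λ + 25.
Eigenvalues λ = -4 ± 3i.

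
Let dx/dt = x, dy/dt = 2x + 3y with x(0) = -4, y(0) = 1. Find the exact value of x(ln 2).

-8

A = [[1,0],[2,3]]; eigenvalues λ = 1, 3.
Eigenvectors: (1,-1) for λ=1, (0,1) for λ=3.
From the initial condition, c_1 = -4, c_2 = -3.
x(ln 2) = (-4)(2^1)(1) + (-3)(2^3)(0) = -8.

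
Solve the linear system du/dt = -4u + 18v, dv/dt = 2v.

Coefficient matrix A = [[-4, 18], [0, 2]].
Characteristic polynomial det(A - λI) = λ^2 + 2λ - 8 = 0.
Eigenvalues λ = 2, -4.
For λ=2: (A-λI) row 1 is [-6, 18], so an eigenvector is (-3, -1).
For λ=-4: (A-λI) row 1 is [0, 18], so an eigenvector is (-1, 0).
General solution: K_1e^(2t)(-3,-1) + K_2e^(-4t)(-1,0).

u(t) = -3K_1e^(2t) - K_2e^(-4t), v(t) = -K_1e^(2t)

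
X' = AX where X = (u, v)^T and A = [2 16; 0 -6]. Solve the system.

Coefficient matrix A = [[2, 16], [0, -6]].
Characteristic polynomial det(A - λI) = λ^2 + 4λ - 12 = 0.
Eigenvalues λ = 2, -6.
For λ=2: (A-λI) row 1 is [0, 16], so an eigenvector is (1, 0).
For λ=-6: (A-λI) row 1 is [8, 16], so an eigenvector is (2, -1).
General solution: C_1e^(2t)(1,0) + C_2e^(-6t)(2,-1).

u(t) = C_1e^(2t) + 2C_2e^(-6t), v(t) = -C_2e^(-6t)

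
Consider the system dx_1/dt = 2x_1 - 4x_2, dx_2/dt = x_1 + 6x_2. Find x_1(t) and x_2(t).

Coefficient matrix A = [[2, -4], [1, 6]].
Characteristic polynomial det(A - λI) = λ^2 - 8λ + 16 = 0.
Single eigenvalue λ = 4 with algebraic multiplicity 2.
Eigenvector v = (2,-1); generalized eigenvector w with (A-λI)w=v is (-1,0).
General solution: e^(4t)[C_1·v + C_2·(t·v + w)].

x_1(t) = 2C_1e^(4t) + 2C_2te^(4t) - C_2e^(4t), x_2(t) = -C_1e^(4t) - C_2te^(4t)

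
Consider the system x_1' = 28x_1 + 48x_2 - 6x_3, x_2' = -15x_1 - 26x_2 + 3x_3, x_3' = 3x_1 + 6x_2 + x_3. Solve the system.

x_1(t) = -2K_1e^(4t) - 5K_2e^(-2t) + 2K_3e^(t), x_2(t) = K_1e^(4t) + 3K_2e^(-2t) - K_3e^(t), x_3(t) = -K_2e^(-2t) + K_3e^(t)

Coefficient matrix A = [[28, 48, -6], [-15, -26, 3], [3, 6, 1]].
det(A - λI) = 0 gives eigenvalues λ = 4, -2, 1.
For λ=4: eigenvector (-2,1,0).
For λ=-2: eigenvector (-5,3,-1).
For λ=1: eigenvector (2,-1,1).
General solution: K_1e^(4t)(-2,1,0) + K_2e^(-2t)(-5,3,-1) + K_3e^(t)(2,-1,1).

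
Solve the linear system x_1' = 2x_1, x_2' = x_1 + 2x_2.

Coefficient matrix A = [[2, 0], [1, 2]].
Characteristic polynomial det(A - λI) = λ^2 - 4λ + 4 = 0.
Single eigenvalue λ = 2 with algebraic multiplicity 2.
Eigenvector v = (0,-1); generalized eigenvector w with (A-λI)w=v is (-1,-3).
General solution: e^(2t)[c_1·v + c_2·(t·v + w)].

x_1(t) = -c_2e^(2t), x_2(t) = -c_1e^(2t) - c_2te^(2t) - 3c_2e^(2t)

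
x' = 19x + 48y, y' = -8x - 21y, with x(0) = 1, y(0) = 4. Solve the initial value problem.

Coefficient matrix A = [[19, 48], [-8, -21]].
Characteristic polynomial det(A - λI) = λ^2 + 2λ - 15 = 0.
Eigenvalues λ = 3, -5.
For λ=3: (A-λI) row 1 is [16, 48], so an eigenvector is (3, -1).
For λ=-5: (A-λI) row 1 is [24, 48], so an eigenvector is (2, -1).
General solution: c_1e^(3t)(3,-1) + c_2e^(-5t)(2,-1).
Applying x(0)=1, y(0)=4 gives c_1=9, c_2=-13.

x(t) = 27e^(3t) - 26e^(-5t), y(t) = -9e^(3t) + 13e^(-5t)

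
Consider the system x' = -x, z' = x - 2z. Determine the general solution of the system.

Coefficient matrix A = [[-1, 0], [1, -2]].
Characteristic polynomial det(A - λI) = λ^2 + 3λ + 2 = 0.
Eigenvalues λ = -2, -1.
For λ=-2: (A-λI) row 1 is [1, 0], so an eigenvector is (0, -1).
For λ=-1: (A-λI) row 2 is [1, -1], so an eigenvector is (1, 1).
General solution: K_1e^(-2t)(0,-1) + K_2e^(-t)(1,1).

x(t) = K_2e^(-t), z(t) = -K_1e^(-2t) + K_2e^(-t)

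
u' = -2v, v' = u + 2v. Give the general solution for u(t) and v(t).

Coefficient matrix A = [[0, -2], [1, 2]].
Characteristic polynomial det(A - λI) = λ^2 - 2λ + 2 = 0.
Eigenvalues λ = 1 ± i (complex conjugate pair).
For λ=1+i: an eigenvector is (-1,1) - i(-1,0) = (-1 + i, 1).
A real fundamental pair from Re and Im of e^((1+i)t)v: X_1 = e^(t)(cos(t)·(-1,1) + sin(t)·(-1,0)), X_2 = e^(t)(sin(t)·(-1,1) - cos(t)·(-1,0)).
General solution: K_1X_1 + K_2X_2.

u(t) = -K_1e^(t)sin(t) - K_1e^(t)cos(t) - K_2e^(t)sin(t) + K_2e^(t)cos(t), v(t) = K_1e^(t)cos(t) + K_2e^(t)sin(t)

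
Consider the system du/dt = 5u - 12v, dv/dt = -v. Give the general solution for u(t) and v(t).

Coefficient matrix A = [[5, -12], [0, -1]].
Characteristic polynomial det(A - λI) = λ^2 - 4λ - 5 = 0.
Eigenvalues λ = -1, 5.
For λ=-1: (A-λI) row 1 is [6, -12], so an eigenvector is (2, 1).
For λ=5: (A-λI) row 1 is [0, -12], so an eigenvector is (-1, 0).
General solution: K_1e^(-t)(2,1) + K_2e^(5t)(-1,0).

u(t) = 2K_1e^(-t) - K_2e^(5t), v(t) = K_1e^(-t)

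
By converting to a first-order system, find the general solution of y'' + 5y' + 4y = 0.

Let x_1 = y, x_2 = y'. Then x_1' = x_2 and x_2' = -4x_1 - 5x_2.
A = [[0,1],[-4,-5]]; det(A-λI) = λ^2 + 5λ + 4.
Eigenvalues λ = -4, -1 with eigenvectors (1,-4), (1,-1).

y(t) = c_1e^(-4t) + c_2e^(-t)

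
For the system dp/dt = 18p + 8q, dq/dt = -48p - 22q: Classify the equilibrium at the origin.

A = [[18,8],[-48,-22]]; det(A-λI) = λ^2 + 4λ - 12.
λ = -6, 2: opposite signs.

saddle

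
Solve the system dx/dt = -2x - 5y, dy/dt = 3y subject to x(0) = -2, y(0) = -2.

x(t) = 2e^(3t) - 4e^(-2t), y(t) = -2e^(3t)

Coefficient matrix A = [[-2, -5], [0, 3]].
Characteristic polynomial det(A - λI) = λ^2 - λ - 6 = 0.
Eigenvalues λ = -2, 3.
For λ=-2: (A-λI) row 1 is [0, -5], so an eigenvector is (-1, 0).
For λ=3: (A-λI) row 1 is [-5, -5], so an eigenvector is (1, -1).
General solution: K_1e^(-2t)(-1,0) + K_2e^(3t)(1,-1).
Applying x(0)=-2, y(0)=-2 gives K_1=4, K_2=2.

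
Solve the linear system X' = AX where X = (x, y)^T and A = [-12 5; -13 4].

Coefficient matrix A = [[-12, 5], [-13, 4]].
Characteristic polynomial det(A - λI) = λ^2 + 8λ + 17 = 0.
Eigenvalues λ = -4 ± i (complex conjugate pair).
For λ=-4+i: an eigenvector is (2,3) - i(-1,-2) = (2 + i, 3 + 2i).
A real fundamental pair from Re and Im of e^((-4+i)t)v: X_1 = e^(-4t)(cos(t)·(2,3) + sin(t)·(-1,-2)), X_2 = e^(-4t)(sin(t)·(2,3) - cos(t)·(-1,-2)).
General solution: c_1X_1 + c_2X_2.

x(t) = -c_1e^(-4t)sin(t) + 2c_1e^(-4t)cos(t) + 2c_2e^(-4t)sin(t) + c_2e^(-4t)cos(t), y(t) = -2c_1e^(-4t)sin(t) + 3c_1e^(-4t)cos(t) + 3c_2e^(-4t)sin(t) + 2c_2e^(-4t)cos(t)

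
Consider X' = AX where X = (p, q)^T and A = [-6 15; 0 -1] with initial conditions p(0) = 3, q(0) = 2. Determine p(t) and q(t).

p(t) = 6e^(-t) - 3e^(-6t), q(t) = 2e^(-t)

Coefficient matrix A = [[-6, 15], [0, -1]].
Characteristic polynomial det(A - λI) = λ^2 + 7λ + 6 = 0.
Eigenvalues λ = -1, -6.
For λ=-1: (A-λI) row 1 is [-5, 15], so an eigenvector is (3, 1).
For λ=-6: (A-λI) row 1 is [0, 15], so an eigenvector is (-1, 0).
General solution: c_1e^(-t)(3,1) + c_2e^(-6t)(-1,0).
Applying p(0)=3, q(0)=2 gives c_1=2, c_2=3.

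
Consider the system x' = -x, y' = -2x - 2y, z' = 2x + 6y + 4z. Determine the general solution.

x(t) = K_3e^(-t), y(t) = K_2e^(-2t) - 2K_3e^(-t), z(t) = K_1e^(4t) - K_2e^(-2t) + 2K_3e^(-t)

Coefficient matrix A = [[-1, 0, 0], [-2, -2, 0], [2, 6, 4]].
det(A - λI) = 0 gives eigenvalues λ = 4, -2, -1.
For λ=4: eigenvector (0,0,1).
For λ=-2: eigenvector (0,1,-1).
For λ=-1: eigenvector (1,-2,2).
General solution: K_1e^(4t)(0,0,1) + K_2e^(-2t)(0,1,-1) + K_3e^(-t)(1,-2,2).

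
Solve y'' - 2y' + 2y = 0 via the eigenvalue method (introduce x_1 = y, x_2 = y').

Let x_1 = y, x_2 = y'. Then x_1' = x_2 and x_2' = -2x_1 + 2x_2.
A = [[0,1],[-2,2]]; det(A-λI) = λ^2 - 2λ + 2.
Eigenvalues λ = 1 ± i.

y(t) = C_1e^(t)cos(t) + C_2e^(t)sin(t)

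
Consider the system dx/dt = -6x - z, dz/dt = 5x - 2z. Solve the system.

x(t) = -C_1e^(-4t)cos(t) - C_2e^(-4t)sin(t), z(t) = -C_1e^(-4t)sin(t) + 2C_1e^(-4t)cos(t) + 2C_2e^(-4t)sin(t) + C_2e^(-4t)cos(t)

Coefficient matrix A = [[-6, -1], [5, -2]].
Characteristic polynomial det(A - λI) = λ^2 + 8λ + 17 = 0.
Eigenvalues λ = -4 ± i (complex conjugate pair).
For λ=-4+i: an eigenvector is (-1,2) - i(0,-1) = (-1, 2 + i).
A real fundamental pair from Re and Im of e^((-4+i)t)v: X_1 = e^(-4t)(cos(t)·(-1,2) + sin(t)·(0,-1)), X_2 = e^(-4t)(sin(t)·(-1,2) - cos(t)·(0,-1)).
General solution: C_1X_1 + C_2X_2.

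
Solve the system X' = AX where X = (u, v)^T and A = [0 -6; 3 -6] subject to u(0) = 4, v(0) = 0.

u(t) = 4e^(-3t)sin(3t) + 4e^(-3t)cos(3t), v(t) = 4e^(-3t)sin(3t)

Coefficient matrix A = [[0, -6], [3, -6]].
Characteristic polynomial det(A - λI) = λ^2 + 6λ + 18 = 0.
Eigenvalues λ = -3 ± 3i (complex conjugate pair).
For λ=-3+3i: an eigenvector is (1,1) - i(-1,0) = (1 + i, 1).
A real fundamental pair from Re and Im of e^((-3+3i)t)v: X_1 = e^(-3t)(cos(3t)·(1,1) + sin(3t)·(-1,0)), X_2 = e^(-3t)(sin(3t)·(1,1) - cos(3t)·(-1,0)).
General solution: K_1X_1 + K_2X_2.
Applying u(0)=4, v(0)=0 gives K_1=0, K_2=4.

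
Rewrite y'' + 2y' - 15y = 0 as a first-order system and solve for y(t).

y(t) = K_1e^(3t) + K_2e^(-5t)

Let x_1 = y, x_2 = y'. Then x_1' = x_2 and x_2' = 15x_1 - 2x_2.
A = [[0,1],[15,-2]]; det(A-λI) = λ^2 + 2λ - 15.
Eigenvalues λ = 3, -5 with eigenvectors (1,3), (1,-5).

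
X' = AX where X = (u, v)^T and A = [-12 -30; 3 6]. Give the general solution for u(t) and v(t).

Coefficient matrix A = [[-12, -30], [3, 6]].
Characteristic polynomial det(A - λI) = λ^2 + 6λ + 18 = 0.
Eigenvalues λ = -3 ± 3i (complex conjugate pair).
For λ=-3+3i: an eigenvector is (3,-1) - i(1,0) = (3 - i, -1).
A real fundamental pair from Re and Im of e^((-3+3i)t)v: X_1 = e^(-3t)(cos(3t)·(3,-1) + sin(3t)·(1,0)), X_2 = e^(-3t)(sin(3t)·(3,-1) - cos(3t)·(1,0)).
General solution: K_1X_1 + K_2X_2.

u(t) = K_1e^(-3t)sin(3t) + 3K_1e^(-3t)cos(3t) + 3K_2e^(-3t)sin(3t) - K_2e^(-3t)cos(3t), v(t) = -K_1e^(-3t)cos(3t) - K_2e^(-3t)sin(3t)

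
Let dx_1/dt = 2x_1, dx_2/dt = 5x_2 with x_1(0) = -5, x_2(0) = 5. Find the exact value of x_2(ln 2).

160

A = [[2,0],[0,5]]; eigenvalues λ = 5, 2.
Eigenvectors: (0,1) for λ=5, (-1,0) for λ=2.
From the initial condition, c_1 = 5, c_2 = 5.
x_2(ln 2) = (5)(2^5)(1) + (5)(2^2)(0) = 160.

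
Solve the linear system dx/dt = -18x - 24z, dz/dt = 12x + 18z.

Coefficient matrix A = [[-18, -24], [12, 18]].
Characteristic polynomial det(A - λI) = λ^2 - 36 = 0.
Eigenvalues λ = 6, -6.
For λ=6: (A-λI) row 1 is [-24, -24], so an eigenvector is (-1, 1).
For λ=-6: (A-λI) row 1 is [-12, -24], so an eigenvector is (2, -1).
General solution: K_1e^(6t)(-1,1) + K_2e^(-6t)(2,-1).

x(t) = -K_1e^(6t) + 2K_2e^(-6t), z(t) = K_1e^(6t) - K_2e^(-6t)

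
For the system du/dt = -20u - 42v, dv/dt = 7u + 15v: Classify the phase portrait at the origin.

saddle

A = [[-20,-42],[7,15]]; det(A-λI) = λ^2 + 5λ - 6.
λ = 1, -6: opposite signs.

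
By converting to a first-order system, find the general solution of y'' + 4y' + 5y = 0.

y(t) = c_1e^(-2t)cos(t) + c_2e^(-2t)sin(t)

Let x_1 = y, x_2 = y'. Then x_1' = x_2 and x_2' = -5x_1 - 4x_2.
A = [[0,1],[-5,-4]]; det(A-λI) = λ^2 + 4λ + 5.
Eigenvalues λ = -2 ± i.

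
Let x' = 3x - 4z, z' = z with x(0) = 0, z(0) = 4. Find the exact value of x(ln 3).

-192

A = [[3,-4],[0,1]]; eigenvalues λ = 1, 3.
Eigenvectors: (-2,-1) for λ=1, (-1,0) for λ=3.
From the initial condition, c_1 = -4, c_2 = 8.
x(ln 3) = (-4)(3^1)(-2) + (8)(3^3)(-1) = -192.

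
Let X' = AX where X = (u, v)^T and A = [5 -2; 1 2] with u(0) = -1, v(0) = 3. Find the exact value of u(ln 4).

A = [[5,-2],[1,2]]; eigenvalues λ = 4, 3.
Eigenvectors: (2,1) for λ=4, (1,1) for λ=3.
From the initial condition, c_1 = -4, c_2 = 7.
u(ln 4) = (-4)(4^4)(2) + (7)(4^3)(1) = -1600.

-1600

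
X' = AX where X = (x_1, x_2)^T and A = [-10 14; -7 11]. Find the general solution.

x_1(t) = 2K_1e^(-3t) + K_2e^(4t), x_2(t) = K_1e^(-3t) + K_2e^(4t)

Coefficient matrix A = [[-10, 14], [-7, 11]].
Characteristic polynomial det(A - λI) = λ^2 - λ - 12 = 0.
Eigenvalues λ = -3, 4.
For λ=-3: (A-λI) row 1 is [-7, 14], so an eigenvector is (2, 1).
For λ=4: (A-λI) row 1 is [-14, 14], so an eigenvector is (1, 1).
General solution: K_1e^(-3t)(2,1) + K_2e^(4t)(1,1).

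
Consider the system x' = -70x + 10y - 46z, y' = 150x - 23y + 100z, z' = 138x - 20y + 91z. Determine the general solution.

x(t) = c_1e^(2t) - 2c_2e^(-3t) + 2c_3e^(-t), y(t) = -2c_1e^(2t) + 5c_2e^(-3t), z(t) = -2c_1e^(2t) + 4c_2e^(-3t) - 3c_3e^(-t)

Coefficient matrix A = [[-70, 10, -46], [150, -23, 100], [138, -20, 91]].
det(A - λI) = 0 gives eigenvalues λ = 2, -3, -1.
For λ=2: eigenvector (1,-2,-2).
For λ=-3: eigenvector (-2,5,4).
For λ=-1: eigenvector (2,0,-3).
General solution: c_1e^(2t)(1,-2,-2) + c_2e^(-3t)(-2,5,4) + c_3e^(-t)(2,0,-3).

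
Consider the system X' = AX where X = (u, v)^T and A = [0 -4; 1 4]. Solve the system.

u(t) = -2c_1e^(2t) - 2c_2te^(2t) + c_2e^(2t), v(t) = c_1e^(2t) + c_2te^(2t)

Coefficient matrix A = [[0, -4], [1, 4]].
Characteristic polynomial det(A - λI) = λ^2 - 4λ + 4 = 0.
Single eigenvalue λ = 2 with algebraic multiplicity 2.
Eigenvector v = (-2,1); generalized eigenvector w with (A-λI)w=v is (1,0).
General solution: e^(2t)[c_1·v + c_2·(t·v + w)].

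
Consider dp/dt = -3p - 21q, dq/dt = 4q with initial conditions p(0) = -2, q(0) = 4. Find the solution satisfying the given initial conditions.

p(t) = -12e^(4t) + 10e^(-3t), q(t) = 4e^(4t)

Coefficient matrix A = [[-3, -21], [0, 4]].
Characteristic polynomial det(A - λI) = λ^2 - λ - 12 = 0.
Eigenvalues λ = 4, -3.
For λ=4: (A-λI) row 1 is [-7, -21], so an eigenvector is (3, -1).
For λ=-3: (A-λI) row 1 is [0, -21], so an eigenvector is (1, 0).
General solution: K_1e^(4t)(3,-1) + K_2e^(-3t)(1,0).
Applying p(0)=-2, q(0)=4 gives K_1=-4, K_2=10.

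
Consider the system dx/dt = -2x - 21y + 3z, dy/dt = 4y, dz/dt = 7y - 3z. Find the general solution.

x(t) = -3K_1e^(-3t) - 3K_2e^(4t) + K_3e^(-2t), y(t) = K_2e^(4t), z(t) = K_1e^(-3t) + K_2e^(4t)

Coefficient matrix A = [[-2, -21, 3], [0, 4, 0], [0, 7, -3]].
det(A - λI) = 0 gives eigenvalues λ = -3, 4, -2.
For λ=-3: eigenvector (-3,0,1).
For λ=4: eigenvector (-3,1,1).
For λ=-2: eigenvector (1,0,0).
General solution: K_1e^(-3t)(-3,0,1) + K_2e^(4t)(-3,1,1) + K_3e^(-2t)(1,0,0).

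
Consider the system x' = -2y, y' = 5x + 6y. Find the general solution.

x(t) = -K_1e^(3t)sin(t) + K_1e^(3t)cos(t) + K_2e^(3t)sin(t) + K_2e^(3t)cos(t), y(t) = 2K_1e^(3t)sin(t) - K_1e^(3t)cos(t) - K_2e^(3t)sin(t) - 2K_2e^(3t)cos(t)

Coefficient matrix A = [[0, -2], [5, 6]].
Characteristic polynomial det(A - λI) = λ^2 - 6λ + 10 = 0.
Eigenvalues λ = 3 ± i (complex conjugate pair).
For λ=3+i: an eigenvector is (1,-1) - i(-1,2) = (1 + i, -1 - 2i).
A real fundamental pair from Re and Im of e^((3+i)t)v: X_1 = e^(3t)(cos(t)·(1,-1) + sin(t)·(-1,2)), X_2 = e^(3t)(sin(t)·(1,-1) - cos(t)·(-1,2)).
General solution: K_1X_1 + K_2X_2.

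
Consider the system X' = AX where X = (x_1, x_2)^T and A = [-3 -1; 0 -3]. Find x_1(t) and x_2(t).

Coefficient matrix A = [[-3, -1], [0, -3]].
Characteristic polynomial det(A - λI) = λ^2 + 6λ + 9 = 0.
Single eigenvalue λ = -3 with algebraic multiplicity 2.
Eigenvector v = (-1,0); generalized eigenvector w with (A-λI)w=v is (-2,1).
General solution: e^(-3t)[c_1·v + c_2·(t·v + w)].

x_1(t) = -c_1e^(-3t) - c_2te^(-3t) - 2c_2e^(-3t), x_2(t) = c_2e^(-3t)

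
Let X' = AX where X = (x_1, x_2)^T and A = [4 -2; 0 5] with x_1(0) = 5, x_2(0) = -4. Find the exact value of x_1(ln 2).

208

A = [[4,-2],[0,5]]; eigenvalues λ = 4, 5.
Eigenvectors: (-1,0) for λ=4, (2,-1) for λ=5.
From the initial condition, c_1 = 3, c_2 = 4.
x_1(ln 2) = (3)(2^4)(-1) + (4)(2^5)(2) = 208.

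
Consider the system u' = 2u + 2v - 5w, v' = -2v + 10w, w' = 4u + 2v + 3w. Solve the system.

Coefficient matrix A = [[2, 2, -5], [0, -2, 10], [4, 2, 3]].
det(A - λI) = 0 gives eigenvalues λ = 2, -2, 3.
For λ=2: eigenvector (3,-5,-2).
For λ=-2: eigenvector (-1,2,0).
For λ=3: eigenvector (-1,2,1).
General solution: C_1e^(2t)(3,-5,-2) + C_2e^(-2t)(-1,2,0) + C_3e^(3t)(-1,2,1).

u(t) = 3C_1e^(2t) - C_2e^(-2t) - C_3e^(3t), v(t) = -5C_1e^(2t) + 2C_2e^(-2t) + 2C_3e^(3t), w(t) = -2C_1e^(2t) + C_3e^(3t)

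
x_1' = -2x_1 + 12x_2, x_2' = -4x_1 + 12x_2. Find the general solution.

x_1(t) = -2C_1e^(4t) - 3C_2e^(6t), x_2(t) = -C_1e^(4t) - 2C_2e^(6t)

Coefficient matrix A = [[-2, 12], [-4, 12]].
Characteristic polynomial det(A - λI) = λ^2 - 10λ + 24 = 0.
Eigenvalues λ = 4, 6.
For λ=4: (A-λI) row 1 is [-6, 12], so an eigenvector is (-2, -1).
For λ=6: (A-λI) row 1 is [-8, 12], so an eigenvector is (-3, -2).
General solution: C_1e^(4t)(-2,-1) + C_2e^(6t)(-3,-2).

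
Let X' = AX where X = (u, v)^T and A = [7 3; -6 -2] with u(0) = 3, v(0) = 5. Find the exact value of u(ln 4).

2784

A = [[7,3],[-6,-2]]; eigenvalues λ = 1, 4.
Eigenvectors: (-1,2) for λ=1, (-1,1) for λ=4.
From the initial condition, c_1 = 8, c_2 = -11.
u(ln 4) = (8)(4^1)(-1) + (-11)(4^4)(-1) = 2784.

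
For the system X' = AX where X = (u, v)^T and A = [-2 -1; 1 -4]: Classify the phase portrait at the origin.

A = [[-2,-1],[1,-4]]; det(A-λI) = λ^2 + 6λ + 9.
repeated λ = -3 with a single eigenvector.

stable improper node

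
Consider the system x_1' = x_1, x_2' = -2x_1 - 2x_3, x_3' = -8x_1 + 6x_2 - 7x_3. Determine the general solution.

Coefficient matrix A = [[1, 0, 0], [-2, 0, -2], [-8, 6, -7]].
det(A - λI) = 0 gives eigenvalues λ = -3, -4, 1.
For λ=-3: eigenvector (0,-2,-3).
For λ=-4: eigenvector (0,1,2).
For λ=1: eigenvector (-1,0,1).
General solution: c_1e^(-3t)(0,-2,-3) + c_2e^(-4t)(0,1,2) + c_3e^(t)(-1,0,1).

x_1(t) = -c_3e^(t), x_2(t) = -2c_1e^(-3t) + c_2e^(-4t), x_3(t) = -3c_1e^(-3t) + 2c_2e^(-4t) + c_3e^(t)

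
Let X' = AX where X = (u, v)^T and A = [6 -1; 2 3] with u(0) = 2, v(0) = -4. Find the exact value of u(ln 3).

A = [[6,-1],[2,3]]; eigenvalues λ = 4, 5.
Eigenvectors: (1,2) for λ=4, (1,1) for λ=5.
From the initial condition, c_1 = -6, c_2 = 8.
u(ln 3) = (-6)(3^4)(1) + (8)(3^5)(1) = 1458.

1458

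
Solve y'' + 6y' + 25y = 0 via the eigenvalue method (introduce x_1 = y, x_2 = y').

y(t) = c_1e^(-3t)cos(4t) + c_2e^(-3t)sin(4t)

Let x_1 = y, x_2 = y'. Then x_1' = x_2 and x_2' = -25x_1 - 6x_2.
A = [[0,1],[-25,-6]]; det(A-λI) = λ^2 + 6λ + 25.
Eigenvalues λ = -3 ± 4i.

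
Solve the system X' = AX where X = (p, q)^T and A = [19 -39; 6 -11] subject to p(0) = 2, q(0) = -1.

Coefficient matrix A = [[19, -39], [6, -11]].
Characteristic polynomial det(A - λI) = λ^2 - 8λ + 25 = 0.
Eigenvalues λ = 4 ± 3i (complex conjugate pair).
For λ=4+3i: an eigenvector is (-2,-1) - i(3,1) = (-2 - 3i, -1 - i).
A real fundamental pair from Re and Im of e^((4+3i)t)v: X_1 = e^(4t)(cos(3t)·(-2,-1) + sin(3t)·(3,1)), X_2 = e^(4t)(sin(3t)·(-2,-1) - cos(3t)·(3,1)).
General solution: c_1X_1 + c_2X_2.
Applying p(0)=2, q(0)=-1 gives c_1=5, c_2=-4.

p(t) = 23e^(4t)sin(3t) + 2e^(4t)cos(3t), q(t) = 9e^(4t)sin(3t) - e^(4t)cos(3t)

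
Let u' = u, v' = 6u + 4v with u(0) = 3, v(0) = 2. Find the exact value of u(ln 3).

9

A = [[1,0],[6,4]]; eigenvalues λ = 1, 4.
Eigenvectors: (-1,2) for λ=1, (0,-1) for λ=4.
From the initial condition, c_1 = -3, c_2 = -8.
u(ln 3) = (-3)(3^1)(-1) + (-8)(3^4)(0) = 9.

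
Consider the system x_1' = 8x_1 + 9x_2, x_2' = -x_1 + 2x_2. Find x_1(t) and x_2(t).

x_1(t) = -3C_1e^(5t) - 3C_2te^(5t) + 2C_2e^(5t), x_2(t) = C_1e^(5t) + C_2te^(5t) - C_2e^(5t)

Coefficient matrix A = [[8, 9], [-1, 2]].
Characteristic polynomial det(A - λI) = λ^2 - 10λ + 25 = 0.
Single eigenvalue λ = 5 with algebraic multiplicity 2.
Eigenvector v = (-3,1); generalized eigenvector w with (A-λI)w=v is (2,-1).
General solution: e^(5t)[C_1·v + C_2·(t·v + w)].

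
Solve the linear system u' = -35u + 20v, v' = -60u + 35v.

u(t) = 2K_1e^(-5t) - K_2e^(5t), v(t) = 3K_1e^(-5t) - 2K_2e^(5t)

Coefficient matrix A = [[-35, 20], [-60, 35]].
Characteristic polynomial det(A - λI) = λ^2 - 25 = 0.
Eigenvalues λ = -5, 5.
For λ=-5: (A-λI) row 1 is [-30, 20], so an eigenvector is (2, 3).
For λ=5: (A-λI) row 1 is [-40, 20], so an eigenvector is (-1, -2).
General solution: K_1e^(-5t)(2,3) + K_2e^(5t)(-1,-2).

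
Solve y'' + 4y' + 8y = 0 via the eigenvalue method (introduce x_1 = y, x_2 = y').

Let x_1 = y, x_2 = y'. Then x_1' = x_2 and x_2' = -8x_1 - 4x_2.
A = [[0,1],[-8,-4]]; det(A-λI) = λ^2 + 4λ + 8.
Eigenvalues λ = -2 ± 2i.

y(t) = C_1e^(-2t)cos(2t) + C_2e^(-2t)sin(2t)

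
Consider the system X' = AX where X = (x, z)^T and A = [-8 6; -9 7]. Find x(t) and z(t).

Coefficient matrix A = [[-8, 6], [-9, 7]].
Characteristic polynomial det(A - λI) = λ^2 + λ - 2 = 0.
Eigenvalues λ = -2, 1.
For λ=-2: (A-λI) row 1 is [-6, 6], so an eigenvector is (1, 1).
For λ=1: (A-λI) row 1 is [-9, 6], so an eigenvector is (2, 3).
General solution: c_1e^(-2t)(1,1) + c_2e^(t)(2,3).

x(t) = c_1e^(-2t) + 2c_2e^(t), z(t) = c_1e^(-2t) + 3c_2e^(t)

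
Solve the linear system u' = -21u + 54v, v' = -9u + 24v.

u(t) = -3K_1e^(-3t) - 2K_2e^(6t), v(t) = -K_1e^(-3t) - K_2e^(6t)

Coefficient matrix A = [[-21, 54], [-9, 24]].
Characteristic polynomial det(A - λI) = λ^2 - 3λ - 18 = 0.
Eigenvalues λ = -3, 6.
For λ=-3: (A-λI) row 1 is [-18, 54], so an eigenvector is (-3, -1).
For λ=6: (A-λI) row 1 is [-27, 54], so an eigenvector is (-2, -1).
General solution: K_1e^(-3t)(-3,-1) + K_2e^(6t)(-2,-1).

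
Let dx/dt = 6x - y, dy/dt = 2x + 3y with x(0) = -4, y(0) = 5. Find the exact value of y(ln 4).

-8704

A = [[6,-1],[2,3]]; eigenvalues λ = 4, 5.
Eigenvectors: (1,2) for λ=4, (-1,-1) for λ=5.
From the initial condition, c_1 = 9, c_2 = 13.
y(ln 4) = (9)(4^4)(2) + (13)(4^5)(-1) = -8704.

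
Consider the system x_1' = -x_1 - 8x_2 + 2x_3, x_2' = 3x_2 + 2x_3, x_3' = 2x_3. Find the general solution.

Coefficient matrix A = [[-1, -8, 2], [0, 3, 2], [0, 0, 2]].
det(A - λI) = 0 gives eigenvalues λ = 2, 3, -1.
For λ=2: eigenvector (6,-2,1).
For λ=3: eigenvector (-2,1,0).
For λ=-1: eigenvector (1,0,0).
General solution: C_1e^(2t)(6,-2,1) + C_2e^(3t)(-2,1,0) + C_3e^(-t)(1,0,0).

x_1(t) = 6C_1e^(2t) - 2C_2e^(3t) + C_3e^(-t), x_2(t) = -2C_1e^(2t) + C_2e^(3t), x_3(t) = C_1e^(2t)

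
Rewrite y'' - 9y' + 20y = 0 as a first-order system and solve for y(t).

y(t) = K_1e^(4t) + K_2e^(5t)

Let x_1 = y, x_2 = y'. Then x_1' = x_2 and x_2' = -20x_1 + 9x_2.
A = [[0,1],[-20,9]]; det(A-λI) = λ^2 - 9λ + 20.
Eigenvalues λ = 4, 5 with eigenvectors (1,4), (1,5).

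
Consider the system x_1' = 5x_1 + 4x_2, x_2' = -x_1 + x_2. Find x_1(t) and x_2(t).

Coefficient matrix A = [[5, 4], [-1, 1]].
Characteristic polynomial det(A - λI) = λ^2 - 6λ + 9 = 0.
Single eigenvalue λ = 3 with algebraic multiplicity 2.
Eigenvector v = (-2,1); generalized eigenvector w with (A-λI)w=v is (-1,0).
General solution: e^(3t)[K_1·v + K_2·(t·v + w)].

x_1(t) = -2K_1e^(3t) - 2K_2te^(3t) - K_2e^(3t), x_2(t) = K_1e^(3t) + K_2te^(3t)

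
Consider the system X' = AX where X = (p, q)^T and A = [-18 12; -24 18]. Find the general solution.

Coefficient matrix A = [[-18, 12], [-24, 18]].
Characteristic polynomial det(A - λI) = λ^2 - 36 = 0.
Eigenvalues λ = 6, -6.
For λ=6: (A-λI) row 1 is [-24, 12], so an eigenvector is (1, 2).
For λ=-6: (A-λI) row 1 is [-12, 12], so an eigenvector is (1, 1).
General solution: K_1e^(6t)(1,2) + K_2e^(-6t)(1,1).

p(t) = K_1e^(6t) + K_2e^(-6t), q(t) = 2K_1e^(6t) + K_2e^(-6t)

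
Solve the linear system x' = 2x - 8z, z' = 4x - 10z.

x(t) = K_1e^(-6t) - 2K_2e^(-2t), z(t) = K_1e^(-6t) - K_2e^(-2t)

Coefficient matrix A = [[2, -8], [4, -10]].
Characteristic polynomial det(A - λI) = λ^2 + 8λ + 12 = 0.
Eigenvalues λ = -6, -2.
For λ=-6: (A-λI) row 1 is [8, -8], so an eigenvector is (1, 1).
For λ=-2: (A-λI) row 1 is [4, -8], so an eigenvector is (-2, -1).
General solution: K_1e^(-6t)(1,1) + K_2e^(-2t)(-2,-1).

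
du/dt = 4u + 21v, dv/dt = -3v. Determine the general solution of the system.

Coefficient matrix A = [[4, 21], [0, -3]].
Characteristic polynomial det(A - λI) = λ^2 - λ - 12 = 0.
Eigenvalues λ = 4, -3.
For λ=4: (A-λI) row 1 is [0, 21], so an eigenvector is (1, 0).
For λ=-3: (A-λI) row 1 is [7, 21], so an eigenvector is (3, -1).
General solution: c_1e^(4t)(1,0) + c_2e^(-3t)(3,-1).

u(t) = c_1e^(4t) + 3c_2e^(-3t), v(t) = -c_2e^(-3t)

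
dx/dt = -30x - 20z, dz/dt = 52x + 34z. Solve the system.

Coefficient matrix A = [[-30, -20], [52, 34]].
Characteristic polynomial det(A - λI) = λ^2 - 4λ + 20 = 0.
Eigenvalues λ = 2 ± 4i (complex conjugate pair).
For λ=2+4i: an eigenvector is (-2,3) - i(1,-2) = (-2 - i, 3 + 2i).
A real fundamental pair from Re and Im of e^((2+4i)t)v: X_1 = e^(2t)(cos(4t)·(-2,3) + sin(4t)·(1,-2)), X_2 = e^(2t)(sin(4t)·(-2,3) - cos(4t)·(1,-2)).
General solution: K_1X_1 + K_2X_2.

x(t) = K_1e^(2t)sin(4t) - 2K_1e^(2t)cos(4t) - 2K_2e^(2t)sin(4t) - K_2e^(2t)cos(4t), z(t) = -2K_1e^(2t)sin(4t) + 3K_1e^(2t)cos(4t) + 3K_2e^(2t)sin(4t) + 2K_2e^(2t)cos(4t)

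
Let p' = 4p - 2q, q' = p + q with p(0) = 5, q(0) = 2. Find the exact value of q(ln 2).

A = [[4,-2],[1,1]]; eigenvalues λ = 2, 3.
Eigenvectors: (1,1) for λ=2, (-2,-1) for λ=3.
From the initial condition, c_1 = -1, c_2 = -3.
q(ln 2) = (-1)(2^2)(1) + (-3)(2^3)(-1) = 20.

20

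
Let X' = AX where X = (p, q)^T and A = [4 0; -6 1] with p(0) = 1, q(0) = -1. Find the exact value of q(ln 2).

-30

A = [[4,0],[-6,1]]; eigenvalues λ = 4, 1.
Eigenvectors: (-1,2) for λ=4, (0,1) for λ=1.
From the initial condition, c_1 = -1, c_2 = 1.
q(ln 2) = (-1)(2^4)(2) + (1)(2^1)(1) = -30.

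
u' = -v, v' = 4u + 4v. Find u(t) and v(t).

u(t) = K_1e^(2t) + K_2te^(2t), v(t) = -2K_1e^(2t) - 2K_2te^(2t) - K_2e^(2t)

Coefficient matrix A = [[0, -1], [4, 4]].
Characteristic polynomial det(A - λI) = λ^2 - 4λ + 4 = 0.
Single eigenvalue λ = 2 with algebraic multiplicity 2.
Eigenvector v = (1,-2); generalized eigenvector w with (A-λI)w=v is (0,-1).
General solution: e^(2t)[K_1·v + K_2·(t·v + w)].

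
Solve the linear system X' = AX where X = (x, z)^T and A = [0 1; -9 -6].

Coefficient matrix A = [[0, 1], [-9, -6]].
Characteristic polynomial det(A - λI) = λ^2 + 6λ + 9 = 0.
Single eigenvalue λ = -3 with algebraic multiplicity 2.
Eigenvector v = (1,-3); generalized eigenvector w with (A-λI)w=v is (1,-2).
General solution: e^(-3t)[c_1·v + c_2·(t·v + w)].

x(t) = c_1e^(-3t) + c_2te^(-3t) + c_2e^(-3t), z(t) = -3c_1e^(-3t) - 3c_2te^(-3t) - 2c_2e^(-3t)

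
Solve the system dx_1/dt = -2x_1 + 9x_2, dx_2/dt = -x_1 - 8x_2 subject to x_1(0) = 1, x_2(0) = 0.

x_1(t) = 3te^(-5t) + e^(-5t), x_2(t) = -te^(-5t)

Coefficient matrix A = [[-2, 9], [-1, -8]].
Characteristic polynomial det(A - λI) = λ^2 + 10λ + 25 = 0.
Single eigenvalue λ = -5 with algebraic multiplicity 2.
Eigenvector v = (3,-1); generalized eigenvector w with (A-λI)w=v is (1,0).
General solution: e^(-5t)[C_1·v + C_2·(t·v + w)].
Applying x_1(0)=1, x_2(0)=0 gives C_1=0, C_2=1.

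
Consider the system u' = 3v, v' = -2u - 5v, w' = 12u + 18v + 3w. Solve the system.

u(t) = -c_1e^(-3t) + 3c_2e^(-2t), v(t) = c_1e^(-3t) - 2c_2e^(-2t), w(t) = -c_1e^(-3t) + c_3e^(3t)

Coefficient matrix A = [[0, 3, 0], [-2, -5, 0], [12, 18, 3]].
det(A - λI) = 0 gives eigenvalues λ = -3, -2, 3.
For λ=-3: eigenvector (-1,1,-1).
For λ=-2: eigenvector (3,-2,0).
For λ=3: eigenvector (0,0,1).
General solution: c_1e^(-3t)(-1,1,-1) + c_2e^(-2t)(3,-2,0) + c_3e^(3t)(0,0,1).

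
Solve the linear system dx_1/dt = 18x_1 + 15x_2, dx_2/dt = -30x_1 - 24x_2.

x_1(t) = -K_1e^(-3t)sin(3t) + 2K_1e^(-3t)cos(3t) + 2K_2e^(-3t)sin(3t) + K_2e^(-3t)cos(3t), x_2(t) = K_1e^(-3t)sin(3t) - 3K_1e^(-3t)cos(3t) - 3K_2e^(-3t)sin(3t) - K_2e^(-3t)cos(3t)

Coefficient matrix A = [[18, 15], [-30, -24]].
Characteristic polynomial det(A - λI) = λ^2 + 6λ + 18 = 0.
Eigenvalues λ = -3 ± 3i (complex conjugate pair).
For λ=-3+3i: an eigenvector is (2,-3) - i(-1,1) = (2 + i, -3 - i).
A real fundamental pair from Re and Im of e^((-3+3i)t)v: X_1 = e^(-3t)(cos(3t)·(2,-3) + sin(3t)·(-1,1)), X_2 = e^(-3t)(sin(3t)·(2,-3) - cos(3t)·(-1,1)).
General solution: K_1X_1 + K_2X_2.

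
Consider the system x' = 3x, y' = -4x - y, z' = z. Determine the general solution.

x(t) = K_2e^(3t), y(t) = K_1e^(-t) - K_2e^(3t), z(t) = K_3e^(t)

Coefficient matrix A = [[3, 0, 0], [-4, -1, 0], [0, 0, 1]].
det(A - λI) = 0 gives eigenvalues λ = -1, 3, 1.
For λ=-1: eigenvector (0,1,0).
For λ=3: eigenvector (1,-1,0).
For λ=1: eigenvector (0,0,1).
General solution: K_1e^(-t)(0,1,0) + K_2e^(3t)(1,-1,0) + K_3e^(t)(0,0,1).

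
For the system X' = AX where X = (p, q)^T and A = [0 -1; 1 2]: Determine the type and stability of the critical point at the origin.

unstable improper node

A = [[0,-1],[1,2]]; det(A-λI) = λ^2 - 2λ + 1.
repeated λ = 1 with a single eigenvector.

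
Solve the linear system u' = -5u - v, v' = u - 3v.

u(t) = -c_1e^(-4t) - c_2te^(-4t), v(t) = c_1e^(-4t) + c_2te^(-4t) + c_2e^(-4t)

Coefficient matrix A = [[-5, -1], [1, -3]].
Characteristic polynomial det(A - λI) = λ^2 + 8λ + 16 = 0.
Single eigenvalue λ = -4 with algebraic multiplicity 2.
Eigenvector v = (-1,1); generalized eigenvector w with (A-λI)w=v is (0,1).
General solution: e^(-4t)[c_1·v + c_2·(t·v + w)].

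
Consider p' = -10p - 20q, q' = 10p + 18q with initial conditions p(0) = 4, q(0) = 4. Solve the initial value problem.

Coefficient matrix A = [[-10, -20], [10, 18]].
Characteristic polynomial det(A - λI) = λ^2 - 8λ + 20 = 0.
Eigenvalues λ = 4 ± 2i (complex conjugate pair).
For λ=4+2i: an eigenvector is (-1,1) - i(-3,2) = (-1 + 3i, 1 - 2i).
A real fundamental pair from Re and Im of e^((4+2i)t)v: X_1 = e^(4t)(cos(2t)·(-1,1) + sin(2t)·(-3,2)), X_2 = e^(4t)(sin(2t)·(-1,1) - cos(2t)·(-3,2)).
General solution: C_1X_1 + C_2X_2.
Applying p(0)=4, q(0)=4 gives C_1=20, C_2=8.

p(t) = -68e^(4t)sin(2t) + 4e^(4t)cos(2t), q(t) = 48e^(4t)sin(2t) + 4e^(4t)cos(2t)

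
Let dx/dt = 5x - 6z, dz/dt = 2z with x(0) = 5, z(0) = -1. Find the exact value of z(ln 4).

A = [[5,-6],[0,2]]; eigenvalues λ = 5, 2.
Eigenvectors: (-1,0) for λ=5, (-2,-1) for λ=2.
From the initial condition, c_1 = -7, c_2 = 1.
z(ln 4) = (-7)(4^5)(0) + (1)(4^2)(-1) = -16.

-16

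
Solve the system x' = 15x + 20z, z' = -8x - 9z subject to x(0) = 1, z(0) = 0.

Coefficient matrix A = [[15, 20], [-8, -9]].
Characteristic polynomial det(A - λI) = λ^2 - 6λ + 25 = 0.
Eigenvalues λ = 3 ± 4i (complex conjugate pair).
For λ=3+4i: an eigenvector is (-1,1) - i(2,-1) = (-1 - 2i, 1 + i).
A real fundamental pair from Re and Im of e^((3+4i)t)v: X_1 = e^(3t)(cos(4t)·(-1,1) + sin(4t)·(2,-1)), X_2 = e^(3t)(sin(4t)·(-1,1) - cos(4t)·(2,-1)).
General solution: c_1X_1 + c_2X_2.
Applying x(0)=1, z(0)=0 gives c_1=1, c_2=-1.

x(t) = 3e^(3t)sin(4t) + e^(3t)cos(4t), z(t) = -2e^(3t)sin(4t)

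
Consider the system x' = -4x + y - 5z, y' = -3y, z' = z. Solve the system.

x(t) = c_1e^(-4t) + c_2e^(-3t) - c_3e^(t), y(t) = c_2e^(-3t), z(t) = c_3e^(t)

Coefficient matrix A = [[-4, 1, -5], [0, -3, 0], [0, 0, 1]].
det(A - λI) = 0 gives eigenvalues λ = -4, -3, 1.
For λ=-4: eigenvector (1,0,0).
For λ=-3: eigenvector (1,1,0).
For λ=1: eigenvector (-1,0,1).
General solution: c_1e^(-4t)(1,0,0) + c_2e^(-3t)(1,1,0) + c_3e^(t)(-1,0,1).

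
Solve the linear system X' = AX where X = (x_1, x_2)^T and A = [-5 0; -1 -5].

x_1(t) = -C_2e^(-5t), x_2(t) = C_1e^(-5t) + C_2te^(-5t) - 3C_2e^(-5t)

Coefficient matrix A = [[-5, 0], [-1, -5]].
Characteristic polynomial det(A - λI) = λ^2 + 10λ + 25 = 0.
Single eigenvalue λ = -5 with algebraic multiplicity 2.
Eigenvector v = (0,1); generalized eigenvector w with (A-λI)w=v is (-1,-3).
General solution: e^(-5t)[C_1·v + C_2·(t·v + w)].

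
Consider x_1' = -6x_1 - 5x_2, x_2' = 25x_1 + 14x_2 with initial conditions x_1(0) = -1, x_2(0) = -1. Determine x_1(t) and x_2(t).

x_1(t) = 3e^(4t)sin(5t) - e^(4t)cos(5t), x_2(t) = -7e^(4t)sin(5t) - e^(4t)cos(5t)

Coefficient matrix A = [[-6, -5], [25, 14]].
Characteristic polynomial det(A - λI) = λ^2 - 8λ + 41 = 0.
Eigenvalues λ = 4 ± 5i (complex conjugate pair).
For λ=4+5i: an eigenvector is (0,-1) - i(1,-2) = (0 - i, -1 + 2i).
A real fundamental pair from Re and Im of e^((4+5i)t)v: X_1 = e^(4t)(cos(5t)·(0,-1) + sin(5t)·(1,-2)), X_2 = e^(4t)(sin(5t)·(0,-1) - cos(5t)·(1,-2)).
General solution: C_1X_1 + C_2X_2.
Applying x_1(0)=-1, x_2(0)=-1 gives C_1=3, C_2=1.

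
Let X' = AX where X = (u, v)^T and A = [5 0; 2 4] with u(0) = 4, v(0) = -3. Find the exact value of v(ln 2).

A = [[5,0],[2,4]]; eigenvalues λ = 5, 4.
Eigenvectors: (-1,-2) for λ=5, (0,1) for λ=4.
From the initial condition, c_1 = -4, c_2 = -11.
v(ln 2) = (-4)(2^5)(-2) + (-11)(2^4)(1) = 80.

80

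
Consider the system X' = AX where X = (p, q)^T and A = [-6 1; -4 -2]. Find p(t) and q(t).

Coefficient matrix A = [[-6, 1], [-4, -2]].
Characteristic polynomial det(A - λI) = λ^2 + 8λ + 16 = 0.
Single eigenvalue λ = -4 with algebraic multiplicity 2.
Eigenvector v = (1,2); generalized eigenvector w with (A-λI)w=v is (-2,-3).
General solution: e^(-4t)[C_1·v + C_2·(t·v + w)].

p(t) = C_1e^(-4t) + C_2te^(-4t) - 2C_2e^(-4t), q(t) = 2C_1e^(-4t) + 2C_2te^(-4t) - 3C_2e^(-4t)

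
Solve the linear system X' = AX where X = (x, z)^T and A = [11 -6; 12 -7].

Coefficient matrix A = [[11, -6], [12, -7]].
Characteristic polynomial det(A - λI) = λ^2 - 4λ - 5 = 0.
Eigenvalues λ = -1, 5.
For λ=-1: (A-λI) row 1 is [12, -6], so an eigenvector is (1, 2).
For λ=5: (A-λI) row 1 is [6, -6], so an eigenvector is (1, 1).
General solution: C_1e^(-t)(1,2) + C_2e^(5t)(1,1).

x(t) = C_1e^(-t) + C_2e^(5t), z(t) = 2C_1e^(-t) + C_2e^(5t)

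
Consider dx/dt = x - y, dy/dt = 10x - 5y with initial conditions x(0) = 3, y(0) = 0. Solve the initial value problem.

x(t) = 9e^(-2t)sin(t) + 3e^(-2t)cos(t), y(t) = 30e^(-2t)sin(t)

Coefficient matrix A = [[1, -1], [10, -5]].
Characteristic polynomial det(A - λI) = λ^2 + 4λ + 5 = 0.
Eigenvalues λ = -2 ± i (complex conjugate pair).
For λ=-2+i: an eigenvector is (-1,-3) - i(0,-1) = (-1, -3 + i).
A real fundamental pair from Re and Im of e^((-2+i)t)v: X_1 = e^(-2t)(cos(t)·(-1,-3) + sin(t)·(0,-1)), X_2 = e^(-2t)(sin(t)·(-1,-3) - cos(t)·(0,-1)).
General solution: C_1X_1 + C_2X_2.
Applying x(0)=3, y(0)=0 gives C_1=-3, C_2=-9.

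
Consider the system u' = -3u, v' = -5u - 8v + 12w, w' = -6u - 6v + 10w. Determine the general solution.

Coefficient matrix A = [[-3, 0, 0], [-5, -8, 12], [-6, -6, 10]].
det(A - λI) = 0 gives eigenvalues λ = -3, 4, -2.
For λ=-3: eigenvector (1,-1,0).
For λ=4: eigenvector (0,-1,-1).
For λ=-2: eigenvector (0,2,1).
General solution: K_1e^(-3t)(1,-1,0) + K_2e^(4t)(0,-1,-1) + K_3e^(-2t)(0,2,1).

u(t) = K_1e^(-3t), v(t) = -K_1e^(-3t) - K_2e^(4t) + 2K_3e^(-2t), w(t) = -K_2e^(4t) + K_3e^(-2t)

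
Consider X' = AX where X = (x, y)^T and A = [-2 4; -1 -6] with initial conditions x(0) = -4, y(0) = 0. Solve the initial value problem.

x(t) = -8te^(-4t) - 4e^(-4t), y(t) = 4te^(-4t)

Coefficient matrix A = [[-2, 4], [-1, -6]].
Characteristic polynomial det(A - λI) = λ^2 + 8λ + 16 = 0.
Single eigenvalue λ = -4 with algebraic multiplicity 2.
Eigenvector v = (2,-1); generalized eigenvector w with (A-λI)w=v is (-1,1).
General solution: e^(-4t)[C_1·v + C_2·(t·v + w)].
Applying x(0)=-4, y(0)=0 gives C_1=-4, C_2=-4.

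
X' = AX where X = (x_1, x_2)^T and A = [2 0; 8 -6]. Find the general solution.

Coefficient matrix A = [[2, 0], [8, -6]].
Characteristic polynomial det(A - λI) = λ^2 + 4λ - 12 = 0.
Eigenvalues λ = -6, 2.
For λ=-6: (A-λI) row 1 is [8, 0], so an eigenvector is (0, -1).
For λ=2: (A-λI) row 2 is [8, -8], so an eigenvector is (1, 1).
General solution: c_1e^(-6t)(0,-1) + c_2e^(2t)(1,1).

x_1(t) = c_2e^(2t), x_2(t) = -c_1e^(-6t) + c_2e^(2t)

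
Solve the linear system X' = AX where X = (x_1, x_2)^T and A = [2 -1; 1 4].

x_1(t) = -c_1e^(3t) - c_2te^(3t) + 3c_2e^(3t), x_2(t) = c_1e^(3t) + c_2te^(3t) - 2c_2e^(3t)

Coefficient matrix A = [[2, -1], [1, 4]].
Characteristic polynomial det(A - λI) = λ^2 - 6λ + 9 = 0.
Single eigenvalue λ = 3 with algebraic multiplicity 2.
Eigenvector v = (-1,1); generalized eigenvector w with (A-λI)w=v is (3,-2).
General solution: e^(3t)[c_1·v + c_2·(t·v + w)].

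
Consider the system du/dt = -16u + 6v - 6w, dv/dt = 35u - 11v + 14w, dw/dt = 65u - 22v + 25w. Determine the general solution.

u(t) = C_1e^(-4t) - 2C_3e^(-t), v(t) = -C_1e^(-4t) + C_2e^(3t), w(t) = -3C_1e^(-4t) + C_2e^(3t) + 5C_3e^(-t)

Coefficient matrix A = [[-16, 6, -6], [35, -11, 14], [65, -22, 25]].
det(A - λI) = 0 gives eigenvalues λ = -4, 3, -1.
For λ=-4: eigenvector (1,-1,-3).
For λ=3: eigenvector (0,1,1).
For λ=-1: eigenvector (-2,0,5).
General solution: C_1e^(-4t)(1,-1,-3) + C_2e^(3t)(0,1,1) + C_3e^(-t)(-2,0,5).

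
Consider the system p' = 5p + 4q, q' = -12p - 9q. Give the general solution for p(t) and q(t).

p(t) = C_1e^(-3t) - 2C_2e^(-t), q(t) = -2C_1e^(-3t) + 3C_2e^(-t)

Coefficient matrix A = [[5, 4], [-12, -9]].
Characteristic polynomial det(A - λI) = λ^2 + 4λ + 3 = 0.
Eigenvalues λ = -3, -1.
For λ=-3: (A-λI) row 1 is [8, 4], so an eigenvector is (1, -2).
For λ=-1: (A-λI) row 1 is [6, 4], so an eigenvector is (-2, 3).
General solution: C_1e^(-3t)(1,-2) + C_2e^(-t)(-2,3).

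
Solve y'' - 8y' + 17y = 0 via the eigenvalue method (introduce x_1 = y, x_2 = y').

y(t) = C_1e^(4t)cos(t) + C_2e^(4t)sin(t)

Let x_1 = y, x_2 = y'. Then x_1' = x_2 and x_2' = -17x_1 + 8x_2.
A = [[0,1],[-17,8]]; det(A-λI) = λ^2 - 8λ + 17.
Eigenvalues λ = 4 ± i.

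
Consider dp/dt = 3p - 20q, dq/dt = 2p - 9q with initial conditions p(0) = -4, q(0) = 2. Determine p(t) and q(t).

Coefficient matrix A = [[3, -20], [2, -9]].
Characteristic polynomial det(A - λI) = λ^2 + 6λ + 13 = 0.
Eigenvalues λ = -3 ± 2i (complex conjugate pair).
For λ=-3+2i: an eigenvector is (-3,-1) - i(1,0) = (-3 - i, -1).
A real fundamental pair from Re and Im of e^((-3+2i)t)v: X_1 = e^(-3t)(cos(2t)·(-3,-1) + sin(2t)·(1,0)), X_2 = e^(-3t)(sin(2t)·(-3,-1) - cos(2t)·(1,0)).
General solution: K_1X_1 + K_2X_2.
Applying p(0)=-4, q(0)=2 gives K_1=-2, K_2=10.

p(t) = -32e^(-3t)sin(2t) - 4e^(-3t)cos(2t), q(t) = -10e^(-3t)sin(2t) + 2e^(-3t)cos(2t)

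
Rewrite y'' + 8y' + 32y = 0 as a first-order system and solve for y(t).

Let x_1 = y, x_2 = y'. Then x_1' = x_2 and x_2' = -32x_1 - 8x_2.
A = [[0,1],[-32,-8]]; det(A-λI) = λ^2 + 8λ + 32.
Eigenvalues λ = -4 ± 4i.

y(t) = K_1e^(-4t)cos(4t) + K_2e^(-4t)sin(4t)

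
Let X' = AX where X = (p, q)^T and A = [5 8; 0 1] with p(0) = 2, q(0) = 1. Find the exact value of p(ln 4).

4088

A = [[5,8],[0,1]]; eigenvalues λ = 1, 5.
Eigenvectors: (-2,1) for λ=1, (-1,0) for λ=5.
From the initial condition, c_1 = 1, c_2 = -4.
p(ln 4) = (1)(4^1)(-2) + (-4)(4^5)(-1) = 4088.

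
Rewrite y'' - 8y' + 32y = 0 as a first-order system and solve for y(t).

y(t) = K_1e^(4t)cos(4t) + K_2e^(4t)sin(4t)

Let x_1 = y, x_2 = y'. Then x_1' = x_2 and x_2' = -32x_1 + 8x_2.
A = [[0,1],[-32,8]]; det(A-λI) = λ^2 - 8λ + 32.
Eigenvalues λ = 4 ± 4i.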